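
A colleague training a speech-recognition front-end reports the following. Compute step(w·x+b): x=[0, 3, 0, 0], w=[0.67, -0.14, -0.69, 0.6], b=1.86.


z = (0)·(0.67) + (3)·(-0.14) + (0)·(-0.69) + (0)·(0.6) + 1.86
  = 1.44
step(z) = 1 (z≥0)

1


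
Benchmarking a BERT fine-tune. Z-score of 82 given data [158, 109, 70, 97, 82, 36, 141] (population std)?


μ = 99, σ = 38.6338
z = (82 - 99)/38.6338 = -0.44

-0.44


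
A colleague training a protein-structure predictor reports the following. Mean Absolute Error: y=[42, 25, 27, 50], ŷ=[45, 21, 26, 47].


Absolute errors: |42-45|=3, |25-21|=4, |27-26|=1, |50-47|=3
Sum = 11
MAE = 11/4 = 11/4

11/4


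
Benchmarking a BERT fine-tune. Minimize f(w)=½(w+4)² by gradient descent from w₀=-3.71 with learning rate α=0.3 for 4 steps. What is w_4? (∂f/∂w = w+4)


step 1: grad = -3.71+4 = 0.29; w = -3.71 - 0.3·(0.29) = -3.797
step 2: grad = -3.797+4 = 0.203; w = -3.797 - 0.3·(0.203) = -3.8579
step 3: grad = -3.8579+4 = 0.1421; w = -3.8579 - 0.3·(0.1421) = -3.90053
step 4: grad = -3.90053+4 = 0.09947; w = -3.90053 - 0.3·(0.09947) = -3.930371

-3.930371


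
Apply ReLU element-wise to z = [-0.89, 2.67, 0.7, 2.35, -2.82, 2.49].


ReLU(-0.89) = max(0, -0.89) = 0.0
ReLU(2.67) = max(0, 2.67) = 2.67
ReLU(0.7) = max(0, 0.7) = 0.7
ReLU(2.35) = max(0, 2.35) = 2.35
ReLU(-2.82) = max(0, -2.82) = 0.0
ReLU(2.49) = max(0, 2.49) = 2.49
result = [0.0, 2.67, 0.7, 2.35, 0.0, 2.49]

[0.0, 2.67, 0.7, 2.35, 0.0, 2.49]


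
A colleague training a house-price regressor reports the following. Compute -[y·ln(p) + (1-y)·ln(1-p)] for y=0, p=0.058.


BCE = -[y·ln(p) + (1-y)·ln(1-p)]
= -0 - 1·ln(1-0.058)
= -ln(0.942) = 0.0598

0.0598


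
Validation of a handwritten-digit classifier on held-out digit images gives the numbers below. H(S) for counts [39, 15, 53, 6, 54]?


Probabilities: [39/167, 15/167, 53/167, 6/167, 54/167] ≈ [0.2335, 0.0898, 0.3174, 0.0359, 0.3234]
H = -((39/167)·log₂(39/167) + (15/167)·log₂(15/167) + (53/167)·log₂(53/167) + (6/167)·log₂(6/167) + (54/167)·log₂(54/167))
  = 2.0269 bits

2.0269 bits


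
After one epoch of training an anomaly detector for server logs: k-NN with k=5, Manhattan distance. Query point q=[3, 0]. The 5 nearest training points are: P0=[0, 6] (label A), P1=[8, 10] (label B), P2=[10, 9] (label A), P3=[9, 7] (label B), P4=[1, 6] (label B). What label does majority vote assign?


d(q,P0) = 9  (label A)
d(q,P1) = 15  (label B)
d(q,P2) = 16  (label A)
d(q,P3) = 13  (label B)
d(q,P4) = 8  (label B)
Votes: A=2, B=3
Majority → B

B


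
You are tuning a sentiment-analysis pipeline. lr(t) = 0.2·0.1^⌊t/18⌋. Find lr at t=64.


n_drops = ⌊64/18⌋ = 3
lr = 0.2·0.1^3 = 0.2·0.001 = 0.0002

0.0002


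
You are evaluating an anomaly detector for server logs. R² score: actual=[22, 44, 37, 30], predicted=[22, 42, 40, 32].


ȳ = 33.25
SS_res = Σ(y-ŷ)² = 17
SS_tot = Σ(y-ȳ)² = 266.75
R² = 1 - SS_res/SS_tot = 1 - 0.0637 = 0.9363

0.9363


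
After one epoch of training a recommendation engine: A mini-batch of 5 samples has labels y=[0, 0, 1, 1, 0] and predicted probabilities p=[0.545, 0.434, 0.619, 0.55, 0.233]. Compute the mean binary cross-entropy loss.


L[0] = -ln(1-0.545) = -ln(0.455) = 0.7875
L[1] = -ln(1-0.434) = -ln(0.566) = 0.5692
L[2] = -ln(0.619) = 0.4797
L[3] = -ln(0.55) = 0.5978
L[4] = -ln(1-0.233) = -ln(0.767) = 0.2653
mean = (0.7875 + 0.5692 + 0.4797 + 0.5978 + 0.2653)/5 = 0.5399

0.5399


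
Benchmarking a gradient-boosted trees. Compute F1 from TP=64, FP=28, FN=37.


Precision = 64/92 = 0.6957
Recall = 64/101 = 0.6337
F1 = 2·P·R/(P+R) = 2·TP/(2·TP+FP+FN) = 128/(128+28+37) = 128/193 = 0.6632

0.6632


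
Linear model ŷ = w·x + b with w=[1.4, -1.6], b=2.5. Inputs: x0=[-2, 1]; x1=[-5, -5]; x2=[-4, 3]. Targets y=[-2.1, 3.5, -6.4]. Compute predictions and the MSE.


ŷ0 = (1.4)·(-2) + (-1.6)·(1) + 2.5 = -1.9
ŷ1 = (1.4)·(-5) + (-1.6)·(-5) + 2.5 = 3.5
ŷ2 = (1.4)·(-4) + (-1.6)·(3) + 2.5 = -7.9
errors² = [0.04, 0.0, 2.25]
MSE = 2.2900/3 = 0.7633

0.7633


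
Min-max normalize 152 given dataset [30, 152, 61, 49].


min=30, max=152
(152-30)/(152-30) = 122/122 = 1.0

1.0


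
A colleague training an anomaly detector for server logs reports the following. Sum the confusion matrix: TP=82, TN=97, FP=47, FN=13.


Total = TP + TN + FP + FN
= 82 + 97 + 47 + 13
= 239
(Predicted positive: 129, predicted negative: 110)

239


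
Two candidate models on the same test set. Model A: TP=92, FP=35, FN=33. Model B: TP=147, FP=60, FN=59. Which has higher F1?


Model A: P=92/127=0.7244, R=92/125=0.736, F1=2PR/(P+R)=2TP/(2TP+FP+FN)=184/252=0.7302
Model B: P=147/207=0.7101, R=147/206=0.7136, F1=2PR/(P+R)=2TP/(2TP+FP+FN)=294/413=0.7119
0.7302 > 0.7119 → Model A

Model A


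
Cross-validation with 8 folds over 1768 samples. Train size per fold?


Fold size = 1768/8 = 221
Training per fold = 1768 - 221 = 1547

1547


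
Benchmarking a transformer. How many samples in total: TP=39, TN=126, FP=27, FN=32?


Total = TP + TN + FP + FN
= 39 + 126 + 27 + 32
= 224
(Predicted positive: 66, predicted negative: 158)

224


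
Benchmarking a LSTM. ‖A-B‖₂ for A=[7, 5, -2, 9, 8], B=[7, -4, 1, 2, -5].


d = √((7-7)² + (5+ 4)² + (-2-1)² + (9-2)² + (8+ 5)²)
  = √(0 + 81 + 9 + 49 + 169)
  = √308 = 17.5499

17.5499


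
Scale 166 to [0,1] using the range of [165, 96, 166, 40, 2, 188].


min=2, max=188
(166-2)/(188-2) = 164/186 = 0.8817

0.8817


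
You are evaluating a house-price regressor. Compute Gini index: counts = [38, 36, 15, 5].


Probabilities: [38/94, 36/94, 15/94, 5/94] ≈ [0.4043, 0.383, 0.1596, 0.0532]
Σpᵢ² = (1444 + 1296 + 225 + 25)/94² = 2990/8836
Gini = 1 - Σpᵢ² = 1 - 2990/8836 = 0.6616

0.6616


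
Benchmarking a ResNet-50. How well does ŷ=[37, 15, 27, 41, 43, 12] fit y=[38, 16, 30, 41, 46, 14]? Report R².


ȳ = 30.8333
SS_res = Σ(y-ŷ)² = 24
SS_tot = Σ(y-ȳ)² = 888.83
R² = 1 - SS_res/SS_tot = 1 - 0.027 = 0.973

0.973


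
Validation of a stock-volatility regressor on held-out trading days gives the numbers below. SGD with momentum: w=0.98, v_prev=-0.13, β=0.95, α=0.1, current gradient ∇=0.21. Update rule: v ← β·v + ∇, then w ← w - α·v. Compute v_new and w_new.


v_new = 0.95·-0.13 + 0.21 = -0.1235 + 0.21 = 0.0865
w_new = 0.98 - 0.1·0.0865 = 0.98 - 0.00865 = 0.97135

v_new=0.0865, w_new=0.97135


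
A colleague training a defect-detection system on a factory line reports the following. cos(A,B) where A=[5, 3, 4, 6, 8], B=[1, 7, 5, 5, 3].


A·B = 5·1 + 3·7 + 4·5 + 6·5 + 8·3 = 100
‖A‖ = √150 = 12.2474, ‖B‖ = √109 = 10.4403
cos = 100/(√150·√109) = 100/√16350 = 0.7821

0.7821


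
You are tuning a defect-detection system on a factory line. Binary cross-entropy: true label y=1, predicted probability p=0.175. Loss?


BCE = -[y·ln(p) + (1-y)·ln(1-p)]
= -1·ln(0.175) - 0
= -ln(0.175) = 1.743

1.743


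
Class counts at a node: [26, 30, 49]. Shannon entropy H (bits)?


Probabilities: [26/105, 30/105, 49/105] ≈ [0.2476, 0.2857, 0.4667]
H = -((26/105)·log₂(26/105) + (30/105)·log₂(30/105) + (49/105)·log₂(49/105))
  = 1.5282 bits

1.5282 bits


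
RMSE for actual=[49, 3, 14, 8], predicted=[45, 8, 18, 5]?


MSE = 66/4 = 16.5
RMSE = √(66/4) = 4.062

4.062


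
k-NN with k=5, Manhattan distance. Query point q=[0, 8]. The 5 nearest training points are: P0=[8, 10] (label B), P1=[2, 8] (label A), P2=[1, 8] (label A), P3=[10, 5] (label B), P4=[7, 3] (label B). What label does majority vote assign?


d(q,P0) = 10  (label B)
d(q,P1) = 2  (label A)
d(q,P2) = 1  (label A)
d(q,P3) = 13  (label B)
d(q,P4) = 12  (label B)
Votes: A=2, B=3
Majority → B

B


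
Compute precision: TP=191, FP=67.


Precision = TP/(TP+FP)
= 191/(191+67)
= 191/258 = 74.03%

74.03%


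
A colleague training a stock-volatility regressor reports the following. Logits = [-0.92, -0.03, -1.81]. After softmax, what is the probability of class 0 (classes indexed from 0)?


Exponentials: e^-0.92=0.3985, e^-0.03=0.9704, e^-1.81=0.1637
Sum = 1.5326
Softmax = [0.26, 0.6332, 0.1068]
p[0] = 0.3985/1.5326 = 0.26

0.26


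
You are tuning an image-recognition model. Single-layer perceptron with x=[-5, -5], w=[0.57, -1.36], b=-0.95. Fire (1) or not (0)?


z = (-5)·(0.57) + (-5)·(-1.36) - 0.95
  = 3.0
step(z) = 1 (z≥0)

1


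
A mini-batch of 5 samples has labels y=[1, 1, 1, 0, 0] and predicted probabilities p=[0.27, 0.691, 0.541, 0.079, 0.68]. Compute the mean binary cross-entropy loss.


L[0] = -ln(0.27) = 1.3093
L[1] = -ln(0.691) = 0.3696
L[2] = -ln(0.541) = 0.6143
L[3] = -ln(1-0.079) = -ln(0.921) = 0.0823
L[4] = -ln(1-0.68) = -ln(0.32) = 1.1394
mean = (1.3093 + 0.3696 + 0.6143 + 0.0823 + 1.1394)/5 = 0.703

0.703


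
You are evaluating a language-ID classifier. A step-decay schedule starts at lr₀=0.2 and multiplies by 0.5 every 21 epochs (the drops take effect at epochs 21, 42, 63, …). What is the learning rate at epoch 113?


n_drops = ⌊113/21⌋ = 5
lr = 0.2·0.5^5 = 0.2·0.03125 = 0.00625

0.00625


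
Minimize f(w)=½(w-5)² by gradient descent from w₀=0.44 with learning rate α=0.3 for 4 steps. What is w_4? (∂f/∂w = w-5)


step 1: grad = 0.44-5 = -4.56; w = 0.44 - 0.3·(-4.56) = 1.808
step 2: grad = 1.808-5 = -3.192; w = 1.808 - 0.3·(-3.192) = 2.7656
step 3: grad = 2.7656-5 = -2.2344; w = 2.7656 - 0.3·(-2.2344) = 3.43592
step 4: grad = 3.43592-5 = -1.56408; w = 3.43592 - 0.3·(-1.56408) = 3.905144

3.905144


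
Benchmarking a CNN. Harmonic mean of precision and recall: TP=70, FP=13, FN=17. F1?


Precision = 70/83 = 0.8434
Recall = 70/87 = 0.8046
F1 = 2·P·R/(P+R) = 2·TP/(2·TP+FP+FN) = 140/(140+13+17) = 140/170 = 0.8235

0.8235


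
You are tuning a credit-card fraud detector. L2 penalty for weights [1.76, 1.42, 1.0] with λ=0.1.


‖w‖₂² = (1.76)² + (1.42)² + (1.0)²
     = 3.0976 + 2.0164 + 1
     = 6.114
λ·‖w‖₂² = 0.1·6.114 = 0.6114

0.6114


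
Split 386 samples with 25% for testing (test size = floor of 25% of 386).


Test = ⌊386·25/100⌋ = 96
Train = 386 - 96 = 290

Train: 290, Test: 96


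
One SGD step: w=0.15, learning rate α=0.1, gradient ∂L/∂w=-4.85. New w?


w_new = w - α·∇
= 0.15 - 0.1·-4.85
= 0.15 + 0.485
= 0.635

0.635


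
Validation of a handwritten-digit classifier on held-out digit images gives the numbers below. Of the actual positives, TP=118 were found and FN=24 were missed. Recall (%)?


Recall = TP/(TP+FN)
= 118/(118+24)
= 118/142 = 83.1%

83.1%


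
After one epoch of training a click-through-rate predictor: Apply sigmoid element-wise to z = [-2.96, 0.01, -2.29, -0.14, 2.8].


σ(-2.96) = 1/(1+e^2.96) = 0.0493
σ(0.01) = 1/(1+e^-0.01) = 0.5025
σ(-2.29) = 1/(1+e^2.29) = 0.092
σ(-0.14) = 1/(1+e^0.14) = 0.4651
σ(2.8) = 1/(1+e^-2.8) = 0.9427
result = [0.0493, 0.5025, 0.092, 0.4651, 0.9427]

[0.0493, 0.5025, 0.092, 0.4651, 0.9427]


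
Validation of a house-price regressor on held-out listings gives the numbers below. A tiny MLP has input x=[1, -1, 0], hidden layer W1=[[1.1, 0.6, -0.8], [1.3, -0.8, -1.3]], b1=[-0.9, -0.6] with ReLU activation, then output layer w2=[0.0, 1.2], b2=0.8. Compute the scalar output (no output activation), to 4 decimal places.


z1[0] = (1.1)·(1) + (0.6)·(-1) + (-0.8)·(0) - 0.9 = -0.4
z1[1] = (1.3)·(1) + (-0.8)·(-1) + (-1.3)·(0) - 0.6 = 1.5
h = ReLU(z1) = [0.0, 1.5]
output = (0.0)·(0.0) + (1.2)·(1.5) + 0.8 = 2.6

2.6


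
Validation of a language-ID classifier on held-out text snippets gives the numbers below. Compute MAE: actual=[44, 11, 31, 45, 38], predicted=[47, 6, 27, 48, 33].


Absolute errors: |44-47|=3, |11-6|=5, |31-27|=4, |45-48|=3, |38-33|=5
Sum = 20
MAE = 20/5 = 4

4


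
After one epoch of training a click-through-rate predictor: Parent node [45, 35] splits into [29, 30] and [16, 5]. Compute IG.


Parent = [45, 35], H_parent = 0.9887
H_left = 0.9998 (n=59), H_right = 0.7919 (n=21)
H_children = (59/80)·0.9998 + (21/80)·0.7919 = 0.9452
IG = 0.9887 - 0.9452 = 0.0435

0.0435


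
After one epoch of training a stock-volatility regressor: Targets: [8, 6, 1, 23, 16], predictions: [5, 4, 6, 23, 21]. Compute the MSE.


Squared errors: (8-5)²=9, (6-4)²=4, (1-6)²=25, (23-23)²=0, (16-21)²=25
Sum = 63
MSE = 63/5 = 63/5

63/5


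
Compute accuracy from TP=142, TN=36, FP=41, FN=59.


Accuracy = (TP+TN)/(TP+TN+FP+FN)
= (142+36)/(278)
= 178/278 = 64.03%

64.03%


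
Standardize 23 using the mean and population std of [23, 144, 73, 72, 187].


μ = 99.8, σ = 58.2182
z = (23 - 99.8)/58.2182 = -1.3192

-1.3192


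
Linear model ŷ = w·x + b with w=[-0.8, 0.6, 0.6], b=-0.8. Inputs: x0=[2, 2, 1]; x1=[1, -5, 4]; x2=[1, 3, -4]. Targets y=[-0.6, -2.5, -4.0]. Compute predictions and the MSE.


ŷ0 = (-0.8)·(2) + (0.6)·(2) + (0.6)·(1) - 0.8 = -0.6
ŷ1 = (-0.8)·(1) + (0.6)·(-5) + (0.6)·(4) - 0.8 = -2.2
ŷ2 = (-0.8)·(1) + (0.6)·(3) + (0.6)·(-4) - 0.8 = -2.2
errors² = [0.0, 0.09, 3.24]
MSE = 3.3300/3 = 1.11

1.11


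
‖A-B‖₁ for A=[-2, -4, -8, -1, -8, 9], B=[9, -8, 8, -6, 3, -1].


d = |-2-9| + |-4+ 8| + |-8-8| + |-1+ 6| + |-8-3| + |9+ 1|
  = 11 + 4 + 16 + 5 + 11 + 10
  = 57

57


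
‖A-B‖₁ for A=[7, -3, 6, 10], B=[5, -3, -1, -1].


d = |7-5| + |-3+ 3| + |6+ 1| + |10+ 1|
  = 2 + 0 + 7 + 11
  = 20

20


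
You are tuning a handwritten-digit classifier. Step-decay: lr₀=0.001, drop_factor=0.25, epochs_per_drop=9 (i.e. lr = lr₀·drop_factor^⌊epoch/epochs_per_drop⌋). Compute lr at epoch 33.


n_drops = ⌊33/9⌋ = 3
lr = 0.001·0.25^3 = 0.001·0.015625 = 0.000015625

0.000015625


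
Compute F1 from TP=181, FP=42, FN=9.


Precision = 181/223 = 0.8117
Recall = 181/190 = 0.9526
F1 = 2·P·R/(P+R) = 2·TP/(2·TP+FP+FN) = 362/(362+42+9) = 362/413 = 0.8765

0.8765


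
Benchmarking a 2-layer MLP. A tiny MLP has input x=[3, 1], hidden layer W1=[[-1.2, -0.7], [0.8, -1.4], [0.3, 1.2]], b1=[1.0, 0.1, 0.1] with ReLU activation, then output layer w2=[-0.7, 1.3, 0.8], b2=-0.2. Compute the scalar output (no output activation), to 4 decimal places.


z1[0] = (-1.2)·(3) + (-0.7)·(1) + 1.0 = -3.3
z1[1] = (0.8)·(3) + (-1.4)·(1) + 0.1 = 1.1
z1[2] = (0.3)·(3) + (1.2)·(1) + 0.1 = 2.2
h = ReLU(z1) = [0.0, 1.1, 2.2]
output = (-0.7)·(0.0) + (1.3)·(1.1) + (0.8)·(2.2) - 0.2 = 2.99

2.99


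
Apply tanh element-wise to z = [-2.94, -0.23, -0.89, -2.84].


tanh(-2.94) = -0.9944
tanh(-0.23) = -0.226
tanh(-0.89) = -0.7114
tanh(-2.84) = -0.9932
result = [-0.9944, -0.226, -0.7114, -0.9932]

[-0.9944, -0.226, -0.7114, -0.9932]


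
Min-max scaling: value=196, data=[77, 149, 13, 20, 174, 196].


min=13, max=196
(196-13)/(196-13) = 183/183 = 1.0

1.0


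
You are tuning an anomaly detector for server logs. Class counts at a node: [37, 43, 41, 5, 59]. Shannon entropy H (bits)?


Probabilities: [37/185, 43/185, 41/185, 5/185, 59/185] ≈ [0.2, 0.2324, 0.2216, 0.027, 0.3189]
H = -((37/185)·log₂(37/185) + (43/185)·log₂(43/185) + (41/185)·log₂(41/185) + (5/185)·log₂(5/185) + (59/185)·log₂(59/185))
  = 2.1021 bits

2.1021 bits


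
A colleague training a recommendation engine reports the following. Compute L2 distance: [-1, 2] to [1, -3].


d = √((-1-1)² + (2+ 3)²)
  = √(4 + 25)
  = √29 = 5.3852

5.3852


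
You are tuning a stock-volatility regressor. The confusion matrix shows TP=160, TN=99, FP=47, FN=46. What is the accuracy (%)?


Accuracy = (TP+TN)/(TP+TN+FP+FN)
= (160+99)/(352)
= 259/352 = 73.58%

73.58%


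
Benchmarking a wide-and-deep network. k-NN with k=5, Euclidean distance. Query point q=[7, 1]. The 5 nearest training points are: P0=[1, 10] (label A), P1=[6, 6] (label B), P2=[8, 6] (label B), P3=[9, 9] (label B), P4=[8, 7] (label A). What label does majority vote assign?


d(q,P0) = 10.8167  (label A)
d(q,P1) = 5.099  (label B)
d(q,P2) = 5.099  (label B)
d(q,P3) = 8.2462  (label B)
d(q,P4) = 6.0828  (label A)
Votes: A=2, B=3
Majority → B

B


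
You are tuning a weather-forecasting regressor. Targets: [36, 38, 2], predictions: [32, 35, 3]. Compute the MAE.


Absolute errors: |36-32|=4, |38-35|=3, |2-3|=1
Sum = 8
MAE = 8/3 = 8/3

8/3


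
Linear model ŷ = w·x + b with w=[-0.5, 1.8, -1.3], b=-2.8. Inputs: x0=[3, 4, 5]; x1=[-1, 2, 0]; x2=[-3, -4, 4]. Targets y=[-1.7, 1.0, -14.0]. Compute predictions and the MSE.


ŷ0 = (-0.5)·(3) + (1.8)·(4) + (-1.3)·(5) - 2.8 = -3.6
ŷ1 = (-0.5)·(-1) + (1.8)·(2) + (-1.3)·(0) - 2.8 = 1.3
ŷ2 = (-0.5)·(-3) + (1.8)·(-4) + (-1.3)·(4) - 2.8 = -13.7
errors² = [3.61, 0.09, 0.09]
MSE = 3.7900/3 = 1.2633

1.2633


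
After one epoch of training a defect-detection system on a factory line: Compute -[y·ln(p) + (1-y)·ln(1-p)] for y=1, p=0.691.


BCE = -[y·ln(p) + (1-y)·ln(1-p)]
= -1·ln(0.691) - 0
= -ln(0.691) = 0.3696

0.3696


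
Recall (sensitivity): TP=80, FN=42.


Recall = TP/(TP+FN)
= 80/(80+42)
= 80/122 = 65.57%

65.57%


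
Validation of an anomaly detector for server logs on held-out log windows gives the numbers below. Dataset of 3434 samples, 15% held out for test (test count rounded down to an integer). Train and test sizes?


Test = ⌊3434·15/100⌋ = 515
Train = 3434 - 515 = 2919

Train: 2919, Test: 515


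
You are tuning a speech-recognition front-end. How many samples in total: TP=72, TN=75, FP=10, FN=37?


Total = TP + TN + FP + FN
= 72 + 75 + 10 + 37
= 194
(Predicted positive: 82, predicted negative: 112)

194


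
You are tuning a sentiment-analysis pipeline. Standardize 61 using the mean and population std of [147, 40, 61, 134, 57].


μ = 87.8, σ = 43.7968
z = (61 - 87.8)/43.7968 = -0.6119

-0.6119


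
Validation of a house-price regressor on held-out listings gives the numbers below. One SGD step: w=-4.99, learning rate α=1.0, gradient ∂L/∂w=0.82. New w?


w_new = w - α·∇
= -4.99 - 1.0·0.82
= -4.99 - 0.82
= -5.81

-5.81


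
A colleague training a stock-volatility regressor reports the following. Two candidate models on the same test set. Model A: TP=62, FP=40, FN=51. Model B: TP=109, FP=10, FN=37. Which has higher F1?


Model A: P=62/102=0.6078, R=62/113=0.5487, F1=2PR/(P+R)=2TP/(2TP+FP+FN)=124/215=0.5767
Model B: P=109/119=0.916, R=109/146=0.7466, F1=2PR/(P+R)=2TP/(2TP+FP+FN)=218/265=0.8226
0.5767 < 0.8226 → Model B

Model B


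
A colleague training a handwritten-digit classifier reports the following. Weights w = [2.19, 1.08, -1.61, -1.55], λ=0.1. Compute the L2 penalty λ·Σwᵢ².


‖w‖₂² = (2.19)² + (1.08)² + (-1.61)² + (-1.55)²
     = 4.7961 + 1.1664 + 2.5921 + 2.4025
     = 10.9571
λ·‖w‖₂² = 0.1·10.9571 = 1.09571

1.09571


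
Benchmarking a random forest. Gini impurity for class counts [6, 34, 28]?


Probabilities: [6/68, 34/68, 28/68] ≈ [0.0882, 0.5, 0.4118]
Σpᵢ² = (36 + 1156 + 784)/68² = 1976/4624
Gini = 1 - Σpᵢ² = 1 - 1976/4624 = 0.5727

0.5727


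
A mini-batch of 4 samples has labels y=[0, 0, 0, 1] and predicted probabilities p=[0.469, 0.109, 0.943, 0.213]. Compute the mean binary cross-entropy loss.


L[0] = -ln(1-0.469) = -ln(0.531) = 0.633
L[1] = -ln(1-0.109) = -ln(0.891) = 0.1154
L[2] = -ln(1-0.943) = -ln(0.057) = 2.8647
L[3] = -ln(0.213) = 1.5465
mean = (0.633 + 0.1154 + 2.8647 + 1.5465)/4 = 1.2899

1.2899


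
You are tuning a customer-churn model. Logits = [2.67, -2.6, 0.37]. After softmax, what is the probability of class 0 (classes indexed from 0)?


Exponentials: e^2.67=14.44, e^-2.6=0.0743, e^0.37=1.4477
Sum = 15.962
Softmax = [0.9046, 0.0047, 0.0907]
p[0] = 14.44/15.962 = 0.9046

0.9046


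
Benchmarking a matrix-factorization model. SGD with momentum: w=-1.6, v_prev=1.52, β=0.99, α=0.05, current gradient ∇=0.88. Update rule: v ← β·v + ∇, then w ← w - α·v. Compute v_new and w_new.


v_new = 0.99·1.52 + 0.88 = 1.5048 + 0.88 = 2.3848
w_new = -1.6 - 0.05·2.3848 = -1.6 - 0.11924 = -1.71924

v_new=2.3848, w_new=-1.71924


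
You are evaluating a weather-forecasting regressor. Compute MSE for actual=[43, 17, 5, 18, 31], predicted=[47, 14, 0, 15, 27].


Squared errors: (43-47)²=16, (17-14)²=9, (5-0)²=25, (18-15)²=9, (31-27)²=16
Sum = 75
MSE = 75/5 = 15

15


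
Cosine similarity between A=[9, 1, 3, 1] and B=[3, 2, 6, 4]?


A·B = 9·3 + 1·2 + 3·6 + 1·4 = 51
‖A‖ = √92 = 9.5917, ‖B‖ = √65 = 8.0623
cos = 51/(√92·√65) = 51/√5980 = 0.6595

0.6595


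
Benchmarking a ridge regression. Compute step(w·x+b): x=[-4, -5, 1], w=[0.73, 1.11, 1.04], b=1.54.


z = (-4)·(0.73) + (-5)·(1.11) + (1)·(1.04) + 1.54
  = -5.89
step(z) = 0 (z<0)

0


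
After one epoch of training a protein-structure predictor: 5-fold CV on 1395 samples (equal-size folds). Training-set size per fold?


Fold size = 1395/5 = 279
Training per fold = 1395 - 279 = 1116

1116


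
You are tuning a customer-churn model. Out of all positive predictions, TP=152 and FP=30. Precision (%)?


Precision = TP/(TP+FP)
= 152/(152+30)
= 152/182 = 83.52%

83.52%


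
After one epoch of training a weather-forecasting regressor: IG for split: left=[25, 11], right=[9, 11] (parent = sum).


Parent = [34, 22], H_parent = 0.9666
H_left = 0.888 (n=36), H_right = 0.9928 (n=20)
H_children = (36/56)·0.888 + (20/56)·0.9928 = 0.9254
IG = 0.9666 - 0.9254 = 0.0412

0.0412


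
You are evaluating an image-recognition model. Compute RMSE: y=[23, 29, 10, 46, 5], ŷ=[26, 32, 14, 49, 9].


MSE = 59/5 = 11.8
RMSE = √(59/5) = 3.4351

3.4351


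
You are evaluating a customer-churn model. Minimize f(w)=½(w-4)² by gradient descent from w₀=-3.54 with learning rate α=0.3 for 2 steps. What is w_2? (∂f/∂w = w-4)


step 1: grad = -3.54-4 = -7.54; w = -3.54 - 0.3·(-7.54) = -1.278
step 2: grad = -1.278-4 = -5.278; w = -1.278 - 0.3·(-5.278) = 0.3054

0.3054


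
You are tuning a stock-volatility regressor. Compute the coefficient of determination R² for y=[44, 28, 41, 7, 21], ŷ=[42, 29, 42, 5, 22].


ȳ = 28.2
SS_res = Σ(y-ŷ)² = 11
SS_tot = Σ(y-ȳ)² = 914.8
R² = 1 - SS_res/SS_tot = 1 - 0.012 = 0.988

0.988


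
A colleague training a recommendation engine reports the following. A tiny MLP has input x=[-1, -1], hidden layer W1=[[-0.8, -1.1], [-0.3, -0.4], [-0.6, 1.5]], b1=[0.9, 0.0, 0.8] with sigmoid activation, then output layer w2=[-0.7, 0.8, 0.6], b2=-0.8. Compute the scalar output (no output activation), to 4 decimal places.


z1[0] = (-0.8)·(-1) + (-1.1)·(-1) + 0.9 = 2.8
z1[1] = (-0.3)·(-1) + (-0.4)·(-1) + 0.0 = 0.7
z1[2] = (-0.6)·(-1) + (1.5)·(-1) + 0.8 = -0.1
h = sigmoid(z1) = [0.9427, 0.6682, 0.475]
output = (-0.7)·(0.9427) + (0.8)·(0.6682) + (0.6)·(0.475) - 0.8 = -0.6403

-0.6403


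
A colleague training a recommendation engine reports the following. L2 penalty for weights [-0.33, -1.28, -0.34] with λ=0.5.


‖w‖₂² = (-0.33)² + (-1.28)² + (-0.34)²
     = 0.1089 + 1.6384 + 0.1156
     = 1.8629
λ·‖w‖₂² = 0.5·1.8629 = 0.93145

0.93145


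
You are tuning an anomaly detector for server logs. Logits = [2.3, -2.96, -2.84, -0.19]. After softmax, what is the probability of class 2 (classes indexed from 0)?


Exponentials: e^2.3=9.9742, e^-2.96=0.0518, e^-2.84=0.0584, e^-0.19=0.827
Sum = 10.9114
Softmax = [0.9141, 0.0047, 0.0054, 0.0758]
p[2] = 0.0584/10.9114 = 0.0054

0.0054


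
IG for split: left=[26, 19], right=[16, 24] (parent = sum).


Parent = [42, 43], H_parent = 0.9999
H_left = 0.9825 (n=45), H_right = 0.971 (n=40)
H_children = (45/85)·0.9825 + (40/85)·0.971 = 0.9771
IG = 0.9999 - 0.9771 = 0.0228

0.0228


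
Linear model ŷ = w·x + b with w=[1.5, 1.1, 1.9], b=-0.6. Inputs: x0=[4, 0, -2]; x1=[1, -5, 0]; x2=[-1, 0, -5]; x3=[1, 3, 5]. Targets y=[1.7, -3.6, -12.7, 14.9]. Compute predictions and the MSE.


ŷ0 = (1.5)·(4) + (1.1)·(0) + (1.9)·(-2) - 0.6 = 1.6
ŷ1 = (1.5)·(1) + (1.1)·(-5) + (1.9)·(0) - 0.6 = -4.6
ŷ2 = (1.5)·(-1) + (1.1)·(0) + (1.9)·(-5) - 0.6 = -11.6
ŷ3 = (1.5)·(1) + (1.1)·(3) + (1.9)·(5) - 0.6 = 13.7
errors² = [0.01, 1.0, 1.21, 1.44]
MSE = 3.6600/4 = 0.915

0.915


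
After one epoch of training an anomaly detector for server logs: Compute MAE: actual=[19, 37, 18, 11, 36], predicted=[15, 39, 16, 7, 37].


Absolute errors: |19-15|=4, |37-39|=2, |18-16|=2, |11-7|=4, |36-37|=1
Sum = 13
MAE = 13/5 = 13/5

13/5


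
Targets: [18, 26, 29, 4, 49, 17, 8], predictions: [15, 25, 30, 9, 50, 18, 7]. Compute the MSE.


Squared errors: (18-15)²=9, (26-25)²=1, (29-30)²=1, (4-9)²=25, (49-50)²=1, (17-18)²=1, (8-7)²=1
Sum = 39
MSE = 39/7 = 39/7

39/7


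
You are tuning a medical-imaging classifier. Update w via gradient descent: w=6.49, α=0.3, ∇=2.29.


w_new = w - α·∇
= 6.49 - 0.3·2.29
= 6.49 - 0.687
= 5.803

5.803


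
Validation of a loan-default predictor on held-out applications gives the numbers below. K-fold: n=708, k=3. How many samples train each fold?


Fold size = 708/3 = 236
Training per fold = 708 - 236 = 472

472


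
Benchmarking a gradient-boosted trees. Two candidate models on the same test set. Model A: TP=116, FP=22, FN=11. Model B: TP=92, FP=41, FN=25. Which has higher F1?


Model A: P=116/138=0.8406, R=116/127=0.9134, F1=2PR/(P+R)=2TP/(2TP+FP+FN)=232/265=0.8755
Model B: P=92/133=0.6917, R=92/117=0.7863, F1=2PR/(P+R)=2TP/(2TP+FP+FN)=184/250=0.736
0.8755 > 0.736 → Model A

Model A


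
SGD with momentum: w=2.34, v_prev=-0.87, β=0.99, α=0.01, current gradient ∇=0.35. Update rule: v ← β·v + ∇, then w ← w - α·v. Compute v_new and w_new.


v_new = 0.99·-0.87 + 0.35 = -0.8613 + 0.35 = -0.5113
w_new = 2.34 - 0.01·-0.5113 = 2.34 + 0.005113 = 2.345113

v_new=-0.5113, w_new=2.345113


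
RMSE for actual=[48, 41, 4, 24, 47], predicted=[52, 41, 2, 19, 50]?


MSE = 54/5 = 10.8
RMSE = √(54/5) = 3.2863

3.2863


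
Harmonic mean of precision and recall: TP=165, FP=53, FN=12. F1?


Precision = 165/218 = 0.7569
Recall = 165/177 = 0.9322
F1 = 2·P·R/(P+R) = 2·TP/(2·TP+FP+FN) = 330/(330+53+12) = 330/395 = 0.8354

0.8354


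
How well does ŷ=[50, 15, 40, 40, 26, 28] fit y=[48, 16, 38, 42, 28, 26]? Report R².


ȳ = 33
SS_res = Σ(y-ŷ)² = 21
SS_tot = Σ(y-ȳ)² = 694
R² = 1 - SS_res/SS_tot = 1 - 0.0303 = 0.9697

0.9697


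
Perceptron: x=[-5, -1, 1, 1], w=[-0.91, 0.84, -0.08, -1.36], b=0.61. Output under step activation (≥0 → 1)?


z = (-5)·(-0.91) + (-1)·(0.84) + (1)·(-0.08) + (1)·(-1.36) + 0.61
  = 2.88
step(z) = 1 (z≥0)

1


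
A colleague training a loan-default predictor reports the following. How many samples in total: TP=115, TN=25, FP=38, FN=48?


Total = TP + TN + FP + FN
= 115 + 25 + 38 + 48
= 226
(Predicted positive: 153, predicted negative: 73)

226


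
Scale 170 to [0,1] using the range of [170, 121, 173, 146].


min=121, max=173
(170-121)/(173-121) = 49/52 = 0.9423

0.9423


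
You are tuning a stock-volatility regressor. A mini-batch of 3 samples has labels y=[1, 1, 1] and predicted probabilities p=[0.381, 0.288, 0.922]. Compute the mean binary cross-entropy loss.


L[0] = -ln(0.381) = 0.965
L[1] = -ln(0.288) = 1.2448
L[2] = -ln(0.922) = 0.0812
mean = (0.965 + 1.2448 + 0.0812)/3 = 0.7637

0.7637


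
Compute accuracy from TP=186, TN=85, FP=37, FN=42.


Accuracy = (TP+TN)/(TP+TN+FP+FN)
= (186+85)/(350)
= 271/350 = 77.43%

77.43%


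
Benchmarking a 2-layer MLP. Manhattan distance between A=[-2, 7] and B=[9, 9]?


d = |-2-9| + |7-9|
  = 11 + 2
  = 13

13


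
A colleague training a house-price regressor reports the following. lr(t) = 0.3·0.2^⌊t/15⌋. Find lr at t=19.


n_drops = ⌊19/15⌋ = 1
lr = 0.3·0.2^1 = 0.3·0.2 = 0.06

0.06


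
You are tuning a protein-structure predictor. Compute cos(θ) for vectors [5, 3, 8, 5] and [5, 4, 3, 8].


A·B = 5·5 + 3·4 + 8·3 + 5·8 = 101
‖A‖ = √123 = 11.0905, ‖B‖ = √114 = 10.6771
cos = 101/(√123·√114) = 101/√14022 = 0.8529

0.8529


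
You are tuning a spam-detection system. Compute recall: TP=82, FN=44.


Recall = TP/(TP+FN)
= 82/(82+44)
= 82/126 = 65.08%

65.08%


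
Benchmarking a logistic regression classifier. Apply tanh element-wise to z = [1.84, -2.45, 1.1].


tanh(1.84) = 0.9508
tanh(-2.45) = -0.9852
tanh(1.1) = 0.8005
result = [0.9508, -0.9852, 0.8005]

[0.9508, -0.9852, 0.8005]


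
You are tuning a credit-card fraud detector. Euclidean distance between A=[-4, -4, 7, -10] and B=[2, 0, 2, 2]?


d = √((-4-2)² + (-4-0)² + (7-2)² + (-10-2)²)
  = √(36 + 16 + 25 + 144)
  = √221 = 14.8661

14.8661


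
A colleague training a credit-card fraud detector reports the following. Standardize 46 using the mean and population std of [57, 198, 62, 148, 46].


μ = 102.2, σ = 60.1545
z = (46 - 102.2)/60.1545 = -0.9343

-0.9343


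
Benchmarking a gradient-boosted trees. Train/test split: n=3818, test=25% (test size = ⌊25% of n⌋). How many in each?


Test = ⌊3818·25/100⌋ = 954
Train = 3818 - 954 = 2864

Train: 2864, Test: 954


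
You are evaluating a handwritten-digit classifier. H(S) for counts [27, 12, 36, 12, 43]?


Probabilities: [27/130, 12/130, 36/130, 12/130, 43/130] ≈ [0.2077, 0.0923, 0.2769, 0.0923, 0.3308]
H = -((27/130)·log₂(27/130) + (12/130)·log₂(12/130) + (36/130)·log₂(36/130) + (12/130)·log₂(12/130) + (43/130)·log₂(43/130))
  = 2.1465 bits

2.1465 bits


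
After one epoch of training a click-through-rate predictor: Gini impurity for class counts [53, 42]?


Probabilities: [53/95, 42/95] ≈ [0.5579, 0.4421]
Σpᵢ² = (2809 + 1764)/95² = 4573/9025
Gini = 1 - Σpᵢ² = 1 - 4573/9025 = 0.4933

0.4933


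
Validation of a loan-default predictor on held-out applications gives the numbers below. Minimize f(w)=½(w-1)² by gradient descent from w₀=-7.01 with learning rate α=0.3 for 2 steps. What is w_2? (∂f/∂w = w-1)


step 1: grad = -7.01-1 = -8.01; w = -7.01 - 0.3·(-8.01) = -4.607
step 2: grad = -4.607-1 = -5.607; w = -4.607 - 0.3·(-5.607) = -2.9249

-2.9249


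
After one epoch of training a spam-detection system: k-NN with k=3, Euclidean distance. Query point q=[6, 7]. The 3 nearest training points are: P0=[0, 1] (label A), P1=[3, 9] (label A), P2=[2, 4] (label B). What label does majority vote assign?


d(q,P0) = 8.4853  (label A)
d(q,P1) = 3.6056  (label A)
d(q,P2) = 5.0  (label B)
Votes: A=2, B=1
Majority → A

A


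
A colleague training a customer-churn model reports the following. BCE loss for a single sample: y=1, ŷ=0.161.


BCE = -[y·ln(p) + (1-y)·ln(1-p)]
= -1·ln(0.161) - 0
= -ln(0.161) = 1.8264

1.8264


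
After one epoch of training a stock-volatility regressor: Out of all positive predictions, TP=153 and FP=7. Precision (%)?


Precision = TP/(TP+FP)
= 153/(153+7)
= 153/160 = 95.62%

95.62%


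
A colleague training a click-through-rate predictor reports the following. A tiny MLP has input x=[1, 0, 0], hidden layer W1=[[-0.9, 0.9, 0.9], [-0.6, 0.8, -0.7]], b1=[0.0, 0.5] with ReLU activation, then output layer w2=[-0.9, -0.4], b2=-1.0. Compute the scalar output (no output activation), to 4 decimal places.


z1[0] = (-0.9)·(1) + (0.9)·(0) + (0.9)·(0) + 0.0 = -0.9
z1[1] = (-0.6)·(1) + (0.8)·(0) + (-0.7)·(0) + 0.5 = -0.1
h = ReLU(z1) = [0.0, 0.0]
output = (-0.9)·(0.0) + (-0.4)·(0.0) - 1.0 = -1.0

-1.0


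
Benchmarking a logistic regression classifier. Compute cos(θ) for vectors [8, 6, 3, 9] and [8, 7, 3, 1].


A·B = 8·8 + 6·7 + 3·3 + 9·1 = 124
‖A‖ = √190 = 13.784, ‖B‖ = √123 = 11.0905
cos = 124/(√190·√123) = 124/√23370 = 0.8111

0.8111


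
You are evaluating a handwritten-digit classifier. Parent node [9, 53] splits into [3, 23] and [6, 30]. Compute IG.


Parent = [9, 53], H_parent = 0.5976
H_left = 0.5159 (n=26), H_right = 0.65 (n=36)
H_children = (26/62)·0.5159 + (36/62)·0.65 = 0.5938
IG = 0.5976 - 0.5938 = 0.0038

0.0038


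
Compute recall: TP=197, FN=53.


Recall = TP/(TP+FN)
= 197/(197+53)
= 197/250 = 78.8%

78.8%


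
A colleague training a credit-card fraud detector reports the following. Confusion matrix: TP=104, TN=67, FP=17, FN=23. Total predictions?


Total = TP + TN + FP + FN
= 104 + 67 + 17 + 23
= 211
(Predicted positive: 121, predicted negative: 90)

211


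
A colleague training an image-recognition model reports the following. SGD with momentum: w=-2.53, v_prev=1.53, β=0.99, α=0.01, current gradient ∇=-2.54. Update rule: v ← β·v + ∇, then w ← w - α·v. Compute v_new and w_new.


v_new = 0.99·1.53 - 2.54 = 1.5147 - 2.54 = -1.0253
w_new = -2.53 - 0.01·-1.0253 = -2.53 + 0.010253 = -2.519747

v_new=-1.0253, w_new=-2.519747


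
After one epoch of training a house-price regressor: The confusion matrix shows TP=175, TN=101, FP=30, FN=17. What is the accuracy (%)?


Accuracy = (TP+TN)/(TP+TN+FP+FN)
= (175+101)/(323)
= 276/323 = 85.45%

85.45%


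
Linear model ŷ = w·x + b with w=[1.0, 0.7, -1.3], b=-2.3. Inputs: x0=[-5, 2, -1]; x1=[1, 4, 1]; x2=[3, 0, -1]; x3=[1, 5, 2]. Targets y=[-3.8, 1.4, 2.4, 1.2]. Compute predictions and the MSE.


ŷ0 = (1.0)·(-5) + (0.7)·(2) + (-1.3)·(-1) - 2.3 = -4.6
ŷ1 = (1.0)·(1) + (0.7)·(4) + (-1.3)·(1) - 2.3 = 0.2
ŷ2 = (1.0)·(3) + (0.7)·(0) + (-1.3)·(-1) - 2.3 = 2.0
ŷ3 = (1.0)·(1) + (0.7)·(5) + (-1.3)·(2) - 2.3 = -0.4
errors² = [0.64, 1.44, 0.16, 2.56]
MSE = 4.8000/4 = 1.2

1.2


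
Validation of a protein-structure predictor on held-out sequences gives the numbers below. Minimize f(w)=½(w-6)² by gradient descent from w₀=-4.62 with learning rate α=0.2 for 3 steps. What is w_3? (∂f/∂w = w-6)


step 1: grad = -4.62-6 = -10.62; w = -4.62 - 0.2·(-10.62) = -2.496
step 2: grad = -2.496-6 = -8.496; w = -2.496 - 0.2·(-8.496) = -0.7968
step 3: grad = -0.7968-6 = -6.7968; w = -0.7968 - 0.2·(-6.7968) = 0.56256

0.56256


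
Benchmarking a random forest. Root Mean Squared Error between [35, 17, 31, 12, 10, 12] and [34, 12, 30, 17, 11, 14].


MSE = 57/6 = 9.5
RMSE = √(57/6) = 3.0822

3.0822


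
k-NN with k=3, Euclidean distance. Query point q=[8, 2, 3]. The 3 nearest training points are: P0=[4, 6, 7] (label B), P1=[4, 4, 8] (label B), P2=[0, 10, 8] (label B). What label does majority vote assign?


d(q,P0) = 6.9282  (label B)
d(q,P1) = 6.7082  (label B)
d(q,P2) = 12.3693  (label B)
Votes: A=0, B=3
Majority → B

B


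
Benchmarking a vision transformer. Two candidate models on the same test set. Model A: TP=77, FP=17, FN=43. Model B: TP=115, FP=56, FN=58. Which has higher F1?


Model A: P=77/94=0.8191, R=77/120=0.6417, F1=2PR/(P+R)=2TP/(2TP+FP+FN)=154/214=0.7196
Model B: P=115/171=0.6725, R=115/173=0.6647, F1=2PR/(P+R)=2TP/(2TP+FP+FN)=230/344=0.6686
0.7196 > 0.6686 → Model A

Model A


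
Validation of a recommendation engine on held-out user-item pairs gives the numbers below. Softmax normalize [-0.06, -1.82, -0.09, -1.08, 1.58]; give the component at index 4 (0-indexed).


Exponentials: e^-0.06=0.9418, e^-1.82=0.162, e^-0.09=0.9139, e^-1.08=0.3396, e^1.58=4.855
Sum = 7.2123
Softmax = [0.1306, 0.0225, 0.1267, 0.0471, 0.6732]
p[4] = 4.855/7.2123 = 0.6732

0.6732


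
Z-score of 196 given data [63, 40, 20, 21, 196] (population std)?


μ = 68, σ = 65.8878
z = (196 - 68)/65.8878 = 1.9427

1.9427


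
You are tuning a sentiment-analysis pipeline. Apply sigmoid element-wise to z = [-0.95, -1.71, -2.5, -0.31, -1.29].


σ(-0.95) = 1/(1+e^0.95) = 0.2789
σ(-1.71) = 1/(1+e^1.71) = 0.1532
σ(-2.5) = 1/(1+e^2.5) = 0.0759
σ(-0.31) = 1/(1+e^0.31) = 0.4231
σ(-1.29) = 1/(1+e^1.29) = 0.2159
result = [0.2789, 0.1532, 0.0759, 0.4231, 0.2159]

[0.2789, 0.1532, 0.0759, 0.4231, 0.2159]


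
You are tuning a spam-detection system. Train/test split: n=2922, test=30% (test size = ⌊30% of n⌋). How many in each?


Test = ⌊2922·30/100⌋ = 876
Train = 2922 - 876 = 2046

Train: 2046, Test: 876


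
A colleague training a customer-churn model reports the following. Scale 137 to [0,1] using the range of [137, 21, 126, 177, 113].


min=21, max=177
(137-21)/(177-21) = 116/156 = 0.7436

0.7436


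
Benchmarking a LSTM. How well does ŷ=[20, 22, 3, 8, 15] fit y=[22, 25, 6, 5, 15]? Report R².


ȳ = 14.6
SS_res = Σ(y-ŷ)² = 31
SS_tot = Σ(y-ȳ)² = 329.2
R² = 1 - SS_res/SS_tot = 1 - 0.0942 = 0.9058

0.9058


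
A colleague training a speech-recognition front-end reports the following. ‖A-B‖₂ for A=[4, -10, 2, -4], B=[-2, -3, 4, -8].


d = √((4+ 2)² + (-10+ 3)² + (2-4)² + (-4+ 8)²)
  = √(36 + 49 + 4 + 16)
  = √105 = 10.247

10.247


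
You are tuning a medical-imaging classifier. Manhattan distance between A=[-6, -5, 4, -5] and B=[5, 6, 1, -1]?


d = |-6-5| + |-5-6| + |4-1| + |-5+ 1|
  = 11 + 11 + 3 + 4
  = 29

29


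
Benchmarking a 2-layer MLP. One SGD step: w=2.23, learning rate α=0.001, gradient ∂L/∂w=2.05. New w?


w_new = w - α·∇
= 2.23 - 0.001·2.05
= 2.23 - 0.00205
= 2.22795

2.22795


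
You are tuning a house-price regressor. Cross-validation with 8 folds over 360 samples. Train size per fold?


Fold size = 360/8 = 45
Training per fold = 360 - 45 = 315

315


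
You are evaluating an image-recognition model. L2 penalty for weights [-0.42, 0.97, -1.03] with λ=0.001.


‖w‖₂² = (-0.42)² + (0.97)² + (-1.03)²
     = 0.1764 + 0.9409 + 1.0609
     = 2.1782
λ·‖w‖₂² = 0.001·2.1782 = 0.002178

0.002178


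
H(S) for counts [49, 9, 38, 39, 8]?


Probabilities: [49/143, 9/143, 38/143, 39/143, 8/143] ≈ [0.3427, 0.0629, 0.2657, 0.2727, 0.0559]
H = -((49/143)·log₂(49/143) + (9/143)·log₂(9/143) + (38/143)·log₂(38/143) + (39/143)·log₂(39/143) + (8/143)·log₂(8/143))
  = 2.0326 bits

2.0326 bits


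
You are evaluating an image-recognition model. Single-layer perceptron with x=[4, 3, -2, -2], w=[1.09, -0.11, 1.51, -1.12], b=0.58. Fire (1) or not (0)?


z = (4)·(1.09) + (3)·(-0.11) + (-2)·(1.51) + (-2)·(-1.12) + 0.58
  = 3.83
step(z) = 1 (z≥0)

1


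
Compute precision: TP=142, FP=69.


Precision = TP/(TP+FP)
= 142/(142+69)
= 142/211 = 67.3%

67.3%


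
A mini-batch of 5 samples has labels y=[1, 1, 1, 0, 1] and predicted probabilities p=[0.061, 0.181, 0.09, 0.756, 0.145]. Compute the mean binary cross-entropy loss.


L[0] = -ln(0.061) = 2.7969
L[1] = -ln(0.181) = 1.7093
L[2] = -ln(0.09) = 2.4079
L[3] = -ln(1-0.756) = -ln(0.244) = 1.4106
L[4] = -ln(0.145) = 1.931
mean = (2.7969 + 1.7093 + 2.4079 + 1.4106 + 1.931)/5 = 2.0511

2.0511


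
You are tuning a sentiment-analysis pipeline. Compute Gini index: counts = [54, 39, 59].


Probabilities: [54/152, 39/152, 59/152] ≈ [0.3553, 0.2566, 0.3882]
Σpᵢ² = (2916 + 1521 + 3481)/152² = 7918/23104
Gini = 1 - Σpᵢ² = 1 - 7918/23104 = 0.6573

0.6573


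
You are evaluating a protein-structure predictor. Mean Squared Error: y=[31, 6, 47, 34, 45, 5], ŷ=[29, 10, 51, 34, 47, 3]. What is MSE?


Squared errors: (31-29)²=4, (6-10)²=16, (47-51)²=16, (34-34)²=0, (45-47)²=4, (5-3)²=4
Sum = 44
MSE = 44/6 = 22/3

22/3


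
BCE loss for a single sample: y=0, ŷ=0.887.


BCE = -[y·ln(p) + (1-y)·ln(1-p)]
= -0 - 1·ln(1-0.887)
= -ln(0.113) = 2.1804

2.1804


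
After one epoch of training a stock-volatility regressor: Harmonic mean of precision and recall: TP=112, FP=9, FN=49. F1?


Precision = 112/121 = 0.9256
Recall = 112/161 = 0.6957
F1 = 2·P·R/(P+R) = 2·TP/(2·TP+FP+FN) = 224/(224+9+49) = 224/282 = 0.7943

0.7943


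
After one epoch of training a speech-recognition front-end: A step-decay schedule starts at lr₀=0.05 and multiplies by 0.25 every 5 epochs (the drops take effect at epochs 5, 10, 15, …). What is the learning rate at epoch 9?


n_drops = ⌊9/5⌋ = 1
lr = 0.05·0.25^1 = 0.05·0.25 = 0.0125

0.0125
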